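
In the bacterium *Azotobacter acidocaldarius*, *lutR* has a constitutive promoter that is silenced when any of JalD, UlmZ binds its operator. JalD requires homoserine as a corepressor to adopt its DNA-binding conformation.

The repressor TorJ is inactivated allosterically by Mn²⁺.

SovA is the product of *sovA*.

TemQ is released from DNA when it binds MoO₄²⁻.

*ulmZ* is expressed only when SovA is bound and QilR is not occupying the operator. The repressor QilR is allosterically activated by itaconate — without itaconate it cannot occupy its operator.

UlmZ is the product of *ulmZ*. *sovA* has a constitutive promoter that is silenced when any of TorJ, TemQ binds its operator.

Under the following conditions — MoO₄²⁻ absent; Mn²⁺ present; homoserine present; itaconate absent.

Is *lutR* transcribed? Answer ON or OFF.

OFF

Homoserine is present, so JalD is active.
Itaconate is absent, so QilR is inactive.
Mn²⁺ is present, so TorJ is inactive.
MoO₄²⁻ is absent, so TemQ is active.
With repressor TemQ bound, *sovA* is not transcribed.
So SovA is not produced.
Required activator SovA is absent, so *ulmZ* is not transcribed.
So UlmZ is not produced.
With repressor JalD bound, *lutR* is not transcribed.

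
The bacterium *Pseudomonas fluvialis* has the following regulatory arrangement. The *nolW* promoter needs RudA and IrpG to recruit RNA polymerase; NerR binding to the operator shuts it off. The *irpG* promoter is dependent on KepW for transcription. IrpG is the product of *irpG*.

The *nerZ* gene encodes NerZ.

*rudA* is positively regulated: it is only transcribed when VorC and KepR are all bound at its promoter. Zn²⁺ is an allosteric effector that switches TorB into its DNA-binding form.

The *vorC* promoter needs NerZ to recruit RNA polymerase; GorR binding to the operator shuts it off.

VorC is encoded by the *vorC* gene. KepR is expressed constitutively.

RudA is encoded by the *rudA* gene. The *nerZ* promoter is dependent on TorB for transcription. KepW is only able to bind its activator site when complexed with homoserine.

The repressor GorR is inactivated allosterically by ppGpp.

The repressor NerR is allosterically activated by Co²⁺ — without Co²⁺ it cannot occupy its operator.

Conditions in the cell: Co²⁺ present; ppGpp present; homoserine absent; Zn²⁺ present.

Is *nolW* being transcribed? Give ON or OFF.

ppGpp is present, so GorR is inactive.
Zn²⁺ is present, so TorB is active.
No repressor is bound and TorB is active, so *nerZ* is transcribed.
So NerZ is produced and active.
No repressor is bound and NerZ is active, so *vorC* is transcribed.
So VorC is produced and active.
KepR is produced constitutively and is active.
No repressor is bound and VorC and KepR are active, so *rudA* is transcribed.
So RudA is produced and active.
Co²⁺ is present, so NerR is active.
Homoserine is absent, so KepW is inactive.
Required activator KepW is absent, so *irpG* is not transcribed.
So IrpG is not produced.
With repressor NerR bound, *nolW* is not transcribed.

OFF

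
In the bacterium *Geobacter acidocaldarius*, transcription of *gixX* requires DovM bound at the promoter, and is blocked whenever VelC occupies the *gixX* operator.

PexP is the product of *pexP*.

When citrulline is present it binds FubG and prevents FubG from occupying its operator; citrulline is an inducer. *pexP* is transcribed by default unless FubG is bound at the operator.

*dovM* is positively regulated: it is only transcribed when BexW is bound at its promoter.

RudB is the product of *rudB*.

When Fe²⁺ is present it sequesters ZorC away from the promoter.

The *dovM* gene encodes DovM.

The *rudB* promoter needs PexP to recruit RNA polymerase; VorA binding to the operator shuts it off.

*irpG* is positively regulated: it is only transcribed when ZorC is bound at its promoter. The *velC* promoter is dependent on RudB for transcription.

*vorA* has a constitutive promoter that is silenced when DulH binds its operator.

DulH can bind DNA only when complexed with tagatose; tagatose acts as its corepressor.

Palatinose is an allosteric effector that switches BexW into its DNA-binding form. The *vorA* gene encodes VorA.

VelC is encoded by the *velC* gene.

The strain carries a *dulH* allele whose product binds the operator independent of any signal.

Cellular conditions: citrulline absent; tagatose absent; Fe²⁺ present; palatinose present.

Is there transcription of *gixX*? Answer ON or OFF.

Citrulline is absent, so FubG is active.
With repressor FubG bound, *pexP* is not transcribed.
So PexP is not produced.
DulH is constitutively active in this strain.
With repressor DulH bound, *vorA* is not transcribed.
So VorA is not produced.
Required activator PexP is absent, so *rudB* is not transcribed.
So RudB is not produced.
Required activator RudB is absent, so *velC* is not transcribed.
So VelC is not produced.
Palatinose is present, so BexW is active.
No repressor is bound and BexW is active, so *dovM* is transcribed.
So DovM is produced and active.
No repressor is bound and DovM is active, so *gixX* is transcribed.

ON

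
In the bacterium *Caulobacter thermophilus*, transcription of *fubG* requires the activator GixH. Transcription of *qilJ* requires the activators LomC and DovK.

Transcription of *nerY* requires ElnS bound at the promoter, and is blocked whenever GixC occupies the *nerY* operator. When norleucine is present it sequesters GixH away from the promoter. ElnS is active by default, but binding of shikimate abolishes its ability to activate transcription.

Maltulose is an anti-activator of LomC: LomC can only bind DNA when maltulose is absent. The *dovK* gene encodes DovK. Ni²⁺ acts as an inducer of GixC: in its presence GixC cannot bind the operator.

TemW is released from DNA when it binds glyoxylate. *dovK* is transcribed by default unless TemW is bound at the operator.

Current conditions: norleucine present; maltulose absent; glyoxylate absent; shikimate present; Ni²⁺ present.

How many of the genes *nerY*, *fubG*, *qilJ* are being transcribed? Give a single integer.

Shikimate is present, so ElnS is inactive.
Ni²⁺ is present, so GixC is inactive.
Required activator ElnS is absent, so *nerY* is not transcribed.
→ *nerY* is OFF.
Norleucine is present, so GixH is inactive.
Required activator GixH is absent, so *fubG* is not transcribed.
→ *fubG* is OFF.
Maltulose is absent, so LomC is active.
Glyoxylate is absent, so TemW is active.
With repressor TemW bound, *dovK* is not transcribed.
So DovK is not produced.
Required activator DovK is absent, so *qilJ* is not transcribed.
→ *qilJ* is OFF.
0 of the 3 genes are transcribed.

0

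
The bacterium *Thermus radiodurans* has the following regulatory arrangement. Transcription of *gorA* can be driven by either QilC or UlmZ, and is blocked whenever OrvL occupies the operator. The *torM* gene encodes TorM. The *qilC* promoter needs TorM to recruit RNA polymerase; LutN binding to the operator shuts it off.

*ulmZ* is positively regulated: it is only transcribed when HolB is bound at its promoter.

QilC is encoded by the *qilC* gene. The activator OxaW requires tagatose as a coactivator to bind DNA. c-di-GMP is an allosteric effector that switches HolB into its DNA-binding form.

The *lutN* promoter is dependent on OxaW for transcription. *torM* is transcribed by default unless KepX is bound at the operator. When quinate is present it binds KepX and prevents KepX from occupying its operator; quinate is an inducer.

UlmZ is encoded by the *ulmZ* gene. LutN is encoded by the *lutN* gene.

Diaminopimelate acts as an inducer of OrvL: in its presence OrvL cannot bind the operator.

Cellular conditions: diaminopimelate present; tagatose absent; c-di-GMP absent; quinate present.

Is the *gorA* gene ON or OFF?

Diaminopimelate is present, so OrvL is inactive.
Tagatose is absent, so OxaW is inactive.
Required activator OxaW is absent, so *lutN* is not transcribed.
So LutN is not produced.
Quinate is present, so KepX is inactive.
With no repressor bound, *torM* is transcribed.
So TorM is produced and active.
No repressor is bound and TorM is active, so *qilC* is transcribed.
So QilC is produced and active.
c-di-GMP is absent, so HolB is inactive.
Required activator HolB is absent, so *ulmZ* is not transcribed.
So UlmZ is not produced.
Activator QilC is present, so *gorA* is transcribed.

ON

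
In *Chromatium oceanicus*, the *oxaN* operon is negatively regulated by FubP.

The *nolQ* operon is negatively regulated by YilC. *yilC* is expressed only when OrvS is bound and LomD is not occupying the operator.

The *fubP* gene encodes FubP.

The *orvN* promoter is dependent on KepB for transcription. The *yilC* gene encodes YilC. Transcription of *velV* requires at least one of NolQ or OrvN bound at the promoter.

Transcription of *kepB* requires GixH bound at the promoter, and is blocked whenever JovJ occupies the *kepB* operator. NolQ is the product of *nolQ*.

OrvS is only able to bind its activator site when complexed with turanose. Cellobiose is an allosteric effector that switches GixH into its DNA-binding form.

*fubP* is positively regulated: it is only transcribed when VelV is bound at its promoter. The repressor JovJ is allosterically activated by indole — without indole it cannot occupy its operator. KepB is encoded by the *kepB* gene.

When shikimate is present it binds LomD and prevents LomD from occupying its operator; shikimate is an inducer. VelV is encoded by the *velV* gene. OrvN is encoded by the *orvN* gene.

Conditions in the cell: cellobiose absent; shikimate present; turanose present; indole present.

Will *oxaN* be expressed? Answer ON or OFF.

ON

Shikimate is present, so LomD is inactive.
Turanose is present, so OrvS is active.
No repressor is bound and OrvS is active, so *yilC* is transcribed.
So YilC is produced and active.
With repressor YilC bound, *nolQ* is not transcribed.
So NolQ is not produced.
Indole is present, so JovJ is active.
Cellobiose is absent, so GixH is inactive.
With repressor JovJ bound, *kepB* is not transcribed.
So KepB is not produced.
Required activator KepB is absent, so *orvN* is not transcribed.
So OrvN is not produced.
No activator is available at the *velV* promoter, so *velV* is not transcribed.
So VelV is not produced.
Required activator VelV is absent, so *fubP* is not transcribed.
So FubP is not produced.
With no repressor bound, *oxaN* is transcribed.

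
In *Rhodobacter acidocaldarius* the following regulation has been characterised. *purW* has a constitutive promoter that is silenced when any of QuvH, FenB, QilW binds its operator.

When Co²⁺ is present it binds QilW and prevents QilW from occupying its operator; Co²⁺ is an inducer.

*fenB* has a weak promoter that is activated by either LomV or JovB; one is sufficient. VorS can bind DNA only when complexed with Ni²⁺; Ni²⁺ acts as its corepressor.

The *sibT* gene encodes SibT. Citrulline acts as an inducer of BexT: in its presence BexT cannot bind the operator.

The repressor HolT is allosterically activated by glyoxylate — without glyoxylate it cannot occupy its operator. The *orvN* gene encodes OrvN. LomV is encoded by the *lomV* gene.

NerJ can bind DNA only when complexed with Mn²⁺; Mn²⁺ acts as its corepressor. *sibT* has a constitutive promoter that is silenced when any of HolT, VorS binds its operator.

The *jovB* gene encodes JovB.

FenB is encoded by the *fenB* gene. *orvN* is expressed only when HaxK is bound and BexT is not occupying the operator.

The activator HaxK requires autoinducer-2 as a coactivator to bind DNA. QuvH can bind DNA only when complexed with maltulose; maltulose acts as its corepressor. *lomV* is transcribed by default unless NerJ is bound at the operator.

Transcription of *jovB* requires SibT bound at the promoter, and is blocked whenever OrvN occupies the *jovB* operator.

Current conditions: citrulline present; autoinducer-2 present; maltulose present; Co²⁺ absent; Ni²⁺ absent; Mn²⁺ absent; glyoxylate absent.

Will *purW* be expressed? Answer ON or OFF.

Maltulose is present, so QuvH is active.
Mn²⁺ is absent, so NerJ is inactive.
With no repressor bound, *lomV* is transcribed.
So LomV is produced and active.
Glyoxylate is absent, so HolT is inactive.
Ni²⁺ is absent, so VorS is inactive.
With no repressor bound, *sibT* is transcribed.
So SibT is produced and active.
Citrulline is present, so BexT is inactive.
Autoinducer-2 is present, so HaxK is active.
No repressor is bound and HaxK is active, so *orvN* is transcribed.
So OrvN is produced and active.
With repressor OrvN bound, *jovB* is not transcribed.
So JovB is not produced.
Activator LomV is present, so *fenB* is transcribed.
So FenB is produced and active.
Co²⁺ is absent, so QilW is active.
With repressor QuvH bound, *purW* is not transcribed.

OFF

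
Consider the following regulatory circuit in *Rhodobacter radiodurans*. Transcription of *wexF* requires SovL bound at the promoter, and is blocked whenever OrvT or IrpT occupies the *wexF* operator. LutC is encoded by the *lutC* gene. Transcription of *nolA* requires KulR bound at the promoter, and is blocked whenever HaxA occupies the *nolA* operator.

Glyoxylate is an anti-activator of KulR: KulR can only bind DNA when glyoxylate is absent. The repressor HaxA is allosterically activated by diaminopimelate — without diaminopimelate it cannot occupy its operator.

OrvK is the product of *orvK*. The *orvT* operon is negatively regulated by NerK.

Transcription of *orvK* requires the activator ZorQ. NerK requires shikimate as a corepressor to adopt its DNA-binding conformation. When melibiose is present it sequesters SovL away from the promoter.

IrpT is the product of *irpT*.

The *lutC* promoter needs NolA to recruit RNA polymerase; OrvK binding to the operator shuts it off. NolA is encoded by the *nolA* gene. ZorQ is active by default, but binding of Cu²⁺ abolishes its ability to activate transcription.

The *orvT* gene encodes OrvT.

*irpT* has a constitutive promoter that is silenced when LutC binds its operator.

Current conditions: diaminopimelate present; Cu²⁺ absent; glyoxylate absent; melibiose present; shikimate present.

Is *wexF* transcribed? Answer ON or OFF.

OFF

Shikimate is present, so NerK is active.
With repressor NerK bound, *orvT* is not transcribed.
So OrvT is not produced.
Melibiose is present, so SovL is inactive.
Diaminopimelate is present, so HaxA is active.
Glyoxylate is absent, so KulR is active.
With repressor HaxA bound, *nolA* is not transcribed.
So NolA is not produced.
Cu²⁺ is absent, so ZorQ is active.
No repressor is bound and ZorQ is active, so *orvK* is transcribed.
So OrvK is produced and active.
With repressor OrvK bound, *lutC* is not transcribed.
So LutC is not produced.
With no repressor bound, *irpT* is transcribed.
So IrpT is produced and active.
With repressor IrpT bound, *wexF* is not transcribed.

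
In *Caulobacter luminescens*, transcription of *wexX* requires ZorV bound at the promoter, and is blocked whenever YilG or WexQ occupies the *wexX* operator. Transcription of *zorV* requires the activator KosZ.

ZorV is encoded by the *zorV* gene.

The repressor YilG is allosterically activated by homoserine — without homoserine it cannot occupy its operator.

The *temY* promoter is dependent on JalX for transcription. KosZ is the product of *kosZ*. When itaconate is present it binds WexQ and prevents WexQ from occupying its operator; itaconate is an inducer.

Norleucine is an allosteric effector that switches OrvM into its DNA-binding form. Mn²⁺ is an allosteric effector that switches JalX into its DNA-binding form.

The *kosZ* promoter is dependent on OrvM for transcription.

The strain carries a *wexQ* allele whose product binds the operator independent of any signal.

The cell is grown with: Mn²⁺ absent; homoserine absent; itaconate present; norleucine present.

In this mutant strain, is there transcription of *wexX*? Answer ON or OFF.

OFF

Norleucine is present, so OrvM is active.
No repressor is bound and OrvM is active, so *kosZ* is transcribed.
So KosZ is produced and active.
No repressor is bound and KosZ is active, so *zorV* is transcribed.
So ZorV is produced and active.
Homoserine is absent, so YilG is inactive.
WexQ is constitutively active in this strain.
With repressor WexQ bound, *wexX* is not transcribed.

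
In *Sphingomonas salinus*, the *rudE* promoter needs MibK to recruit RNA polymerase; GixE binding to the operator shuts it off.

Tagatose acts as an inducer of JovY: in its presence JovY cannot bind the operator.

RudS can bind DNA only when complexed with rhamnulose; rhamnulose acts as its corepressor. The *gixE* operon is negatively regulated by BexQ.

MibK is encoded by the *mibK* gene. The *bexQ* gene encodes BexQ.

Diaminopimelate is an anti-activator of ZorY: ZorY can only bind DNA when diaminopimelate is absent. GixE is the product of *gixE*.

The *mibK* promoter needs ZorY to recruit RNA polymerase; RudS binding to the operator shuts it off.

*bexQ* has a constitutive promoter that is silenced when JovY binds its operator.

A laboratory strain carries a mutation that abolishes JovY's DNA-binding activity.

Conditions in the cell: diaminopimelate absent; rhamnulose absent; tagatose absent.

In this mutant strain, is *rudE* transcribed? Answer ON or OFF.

ON

JovY is non-functional in this strain, so it has no effect.
With no repressor bound, *bexQ* is transcribed.
So BexQ is produced and active.
With repressor BexQ bound, *gixE* is not transcribed.
So GixE is not produced.
Rhamnulose is absent, so RudS is inactive.
Diaminopimelate is absent, so ZorY is active.
No repressor is bound and ZorY is active, so *mibK* is transcribed.
So MibK is produced and active.
No repressor is bound and MibK is active, so *rudE* is transcribed.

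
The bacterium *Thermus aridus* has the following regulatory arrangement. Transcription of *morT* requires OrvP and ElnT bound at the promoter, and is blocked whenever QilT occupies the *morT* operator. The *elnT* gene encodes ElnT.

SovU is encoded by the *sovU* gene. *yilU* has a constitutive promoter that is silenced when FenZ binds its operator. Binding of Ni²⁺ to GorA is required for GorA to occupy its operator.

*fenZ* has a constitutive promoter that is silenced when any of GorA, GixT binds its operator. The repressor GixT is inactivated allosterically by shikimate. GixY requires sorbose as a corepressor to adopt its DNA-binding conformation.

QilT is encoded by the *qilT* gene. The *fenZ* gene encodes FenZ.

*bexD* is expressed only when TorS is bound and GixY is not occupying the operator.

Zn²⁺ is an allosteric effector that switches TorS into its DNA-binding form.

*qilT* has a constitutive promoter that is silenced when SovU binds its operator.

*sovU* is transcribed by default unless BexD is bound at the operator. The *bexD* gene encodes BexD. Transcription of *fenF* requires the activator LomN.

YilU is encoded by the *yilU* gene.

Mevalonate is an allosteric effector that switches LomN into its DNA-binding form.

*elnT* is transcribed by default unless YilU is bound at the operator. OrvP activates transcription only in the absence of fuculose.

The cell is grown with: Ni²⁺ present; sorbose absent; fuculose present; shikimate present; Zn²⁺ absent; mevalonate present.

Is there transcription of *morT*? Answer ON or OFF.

Fuculose is present, so OrvP is inactive.
Ni²⁺ is present, so GorA is active.
Shikimate is present, so GixT is inactive.
With repressor GorA bound, *fenZ* is not transcribed.
So FenZ is not produced.
With no repressor bound, *yilU* is transcribed.
So YilU is produced and active.
With repressor YilU bound, *elnT* is not transcribed.
So ElnT is not produced.
Sorbose is absent, so GixY is inactive.
Zn²⁺ is absent, so TorS is inactive.
Required activator TorS is absent, so *bexD* is not transcribed.
So BexD is not produced.
With no repressor bound, *sovU* is transcribed.
So SovU is produced and active.
With repressor SovU bound, *qilT* is not transcribed.
So QilT is not produced.
Required activator OrvP is absent, so *morT* is not transcribed.

OFF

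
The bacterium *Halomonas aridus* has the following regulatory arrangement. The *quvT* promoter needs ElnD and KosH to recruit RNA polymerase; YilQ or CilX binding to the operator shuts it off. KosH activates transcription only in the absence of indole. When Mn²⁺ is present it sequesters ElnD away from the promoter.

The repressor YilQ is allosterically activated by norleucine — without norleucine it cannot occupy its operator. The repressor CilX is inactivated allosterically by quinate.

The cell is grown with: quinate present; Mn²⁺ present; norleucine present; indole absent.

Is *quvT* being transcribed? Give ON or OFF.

OFF

Norleucine is present, so YilQ is active.
Mn²⁺ is present, so ElnD is inactive.
Quinate is present, so CilX is inactive.
Indole is absent, so KosH is active.
With repressor YilQ bound, *quvT* is not transcribed.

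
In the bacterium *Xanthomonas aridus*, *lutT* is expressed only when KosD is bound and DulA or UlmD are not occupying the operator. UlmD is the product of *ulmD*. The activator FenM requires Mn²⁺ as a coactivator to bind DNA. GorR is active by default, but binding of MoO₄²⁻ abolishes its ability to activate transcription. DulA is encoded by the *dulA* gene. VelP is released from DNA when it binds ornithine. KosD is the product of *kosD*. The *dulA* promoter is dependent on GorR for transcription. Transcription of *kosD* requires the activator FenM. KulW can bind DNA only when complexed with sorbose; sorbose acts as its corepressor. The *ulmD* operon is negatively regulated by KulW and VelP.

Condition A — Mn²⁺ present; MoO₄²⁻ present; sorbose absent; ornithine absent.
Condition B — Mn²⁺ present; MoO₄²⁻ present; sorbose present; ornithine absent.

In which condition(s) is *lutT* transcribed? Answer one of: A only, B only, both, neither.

Condition A:
Mn²⁺ is present, so FenM is active.
No repressor is bound and FenM is active, so *kosD* is transcribed.
So KosD is produced and active.
MoO₄²⁻ is present, so GorR is inactive.
Required activator GorR is absent, so *dulA* is not transcribed.
So DulA is not produced.
Sorbose is absent, so KulW is inactive.
Ornithine is absent, so VelP is active.
With repressor VelP bound, *ulmD* is not transcribed.
So UlmD is not produced.
No repressor is bound and KosD is active, so *lutT* is transcribed.
→ *lutT* is ON in A.
Condition B:
Mn²⁺ is present, so FenM is active.
No repressor is bound and FenM is active, so *kosD* is transcribed.
So KosD is produced and active.
MoO₄²⁻ is present, so GorR is inactive.
Required activator GorR is absent, so *dulA* is not transcribed.
So DulA is not produced.
Sorbose is present, so KulW is active.
Ornithine is absent, so VelP is active.
With repressor KulW bound, *ulmD* is not transcribed.
So UlmD is not produced.
No repressor is bound and KosD is active, so *lutT* is transcribed.
→ *lutT* is ON in B.

both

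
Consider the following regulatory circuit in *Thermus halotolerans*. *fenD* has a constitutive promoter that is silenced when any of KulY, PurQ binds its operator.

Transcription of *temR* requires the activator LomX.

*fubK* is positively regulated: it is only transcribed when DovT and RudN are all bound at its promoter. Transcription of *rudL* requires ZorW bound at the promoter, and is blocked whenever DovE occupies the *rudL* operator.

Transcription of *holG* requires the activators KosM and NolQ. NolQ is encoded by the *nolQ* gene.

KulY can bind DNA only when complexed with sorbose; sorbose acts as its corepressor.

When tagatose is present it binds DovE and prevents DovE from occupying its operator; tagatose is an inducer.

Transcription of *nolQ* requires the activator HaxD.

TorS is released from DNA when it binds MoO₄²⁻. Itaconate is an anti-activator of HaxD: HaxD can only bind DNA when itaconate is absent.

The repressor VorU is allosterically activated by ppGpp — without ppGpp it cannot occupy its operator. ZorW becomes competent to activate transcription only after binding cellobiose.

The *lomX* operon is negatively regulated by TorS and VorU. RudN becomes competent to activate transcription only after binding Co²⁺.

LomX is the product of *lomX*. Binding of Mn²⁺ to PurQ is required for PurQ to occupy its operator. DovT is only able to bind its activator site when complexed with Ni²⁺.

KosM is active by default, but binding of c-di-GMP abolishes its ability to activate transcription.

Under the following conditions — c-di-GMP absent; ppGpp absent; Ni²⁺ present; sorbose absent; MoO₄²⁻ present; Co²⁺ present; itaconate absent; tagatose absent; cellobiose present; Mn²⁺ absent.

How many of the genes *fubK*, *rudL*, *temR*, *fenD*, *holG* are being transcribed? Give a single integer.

Ni²⁺ is present, so DovT is active.
Co²⁺ is present, so RudN is active.
No repressor is bound and DovT and RudN are active, so *fubK* is transcribed.
→ *fubK* is ON.
Tagatose is absent, so DovE is active.
Cellobiose is present, so ZorW is active.
With repressor DovE bound, *rudL* is not transcribed.
→ *rudL* is OFF.
MoO₄²⁻ is present, so TorS is inactive.
ppGpp is absent, so VorU is inactive.
With no repressor bound, *lomX* is transcribed.
So LomX is produced and active.
No repressor is bound and LomX is active, so *temR* is transcribed.
→ *temR* is ON.
Sorbose is absent, so KulY is inactive.
Mn²⁺ is absent, so PurQ is inactive.
With no repressor bound, *fenD* is transcribed.
→ *fenD* is ON.
c-di-GMP is absent, so KosM is active.
Itaconate is absent, so HaxD is active.
No repressor is bound and HaxD is active, so *nolQ* is transcribed.
So NolQ is produced and active.
No repressor is bound and KosM and NolQ are active, so *holG* is transcribed.
→ *holG* is ON.
4 of the 5 genes are transcribed.

4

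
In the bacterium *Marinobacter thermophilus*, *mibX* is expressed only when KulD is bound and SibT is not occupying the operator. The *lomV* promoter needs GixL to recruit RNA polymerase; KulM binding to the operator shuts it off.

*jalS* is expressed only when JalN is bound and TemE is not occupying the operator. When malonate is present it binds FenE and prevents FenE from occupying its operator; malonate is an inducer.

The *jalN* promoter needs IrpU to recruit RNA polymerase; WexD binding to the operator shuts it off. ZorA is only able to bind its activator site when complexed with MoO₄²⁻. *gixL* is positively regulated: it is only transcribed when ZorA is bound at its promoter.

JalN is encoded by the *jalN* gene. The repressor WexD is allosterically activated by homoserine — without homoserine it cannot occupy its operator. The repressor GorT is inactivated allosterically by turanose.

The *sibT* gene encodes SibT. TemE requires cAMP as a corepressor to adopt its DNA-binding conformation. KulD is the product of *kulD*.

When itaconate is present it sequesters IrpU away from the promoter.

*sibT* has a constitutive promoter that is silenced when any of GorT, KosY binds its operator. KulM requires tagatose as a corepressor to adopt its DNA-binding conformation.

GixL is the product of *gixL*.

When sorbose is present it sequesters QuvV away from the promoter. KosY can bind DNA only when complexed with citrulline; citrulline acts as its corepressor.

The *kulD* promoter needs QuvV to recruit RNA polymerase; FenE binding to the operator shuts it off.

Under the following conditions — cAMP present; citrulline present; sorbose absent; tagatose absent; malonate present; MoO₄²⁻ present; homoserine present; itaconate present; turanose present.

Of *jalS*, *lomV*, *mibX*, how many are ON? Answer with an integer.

2

Homoserine is present, so WexD is active.
Itaconate is present, so IrpU is inactive.
With repressor WexD bound, *jalN* is not transcribed.
So JalN is not produced.
cAMP is present, so TemE is active.
With repressor TemE bound, *jalS* is not transcribed.
→ *jalS* is OFF.
MoO₄²⁻ is present, so ZorA is active.
No repressor is bound and ZorA is active, so *gixL* is transcribed.
So GixL is produced and active.
Tagatose is absent, so KulM is inactive.
No repressor is bound and GixL is active, so *lomV* is transcribed.
→ *lomV* is ON.
Turanose is present, so GorT is inactive.
Citrulline is present, so KosY is active.
With repressor KosY bound, *sibT* is not transcribed.
So SibT is not produced.
Malonate is present, so FenE is inactive.
Sorbose is absent, so QuvV is active.
No repressor is bound and QuvV is active, so *kulD* is transcribed.
So KulD is produced and active.
No repressor is bound and KulD is active, so *mibX* is transcribed.
→ *mibX* is ON.
2 of the 3 genes are transcribed.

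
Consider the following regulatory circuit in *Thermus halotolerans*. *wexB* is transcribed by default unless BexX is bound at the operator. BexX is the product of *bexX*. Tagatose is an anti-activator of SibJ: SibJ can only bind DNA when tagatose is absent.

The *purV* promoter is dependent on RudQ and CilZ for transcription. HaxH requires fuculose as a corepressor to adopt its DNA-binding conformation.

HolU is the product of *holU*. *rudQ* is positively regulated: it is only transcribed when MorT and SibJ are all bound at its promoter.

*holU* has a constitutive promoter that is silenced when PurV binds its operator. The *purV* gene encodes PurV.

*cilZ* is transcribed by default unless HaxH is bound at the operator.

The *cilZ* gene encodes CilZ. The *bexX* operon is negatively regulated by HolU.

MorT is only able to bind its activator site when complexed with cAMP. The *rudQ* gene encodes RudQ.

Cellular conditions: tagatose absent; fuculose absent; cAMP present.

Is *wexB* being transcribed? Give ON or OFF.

OFF

cAMP is present, so MorT is active.
Tagatose is absent, so SibJ is active.
No repressor is bound and MorT and SibJ are active, so *rudQ* is transcribed.
So RudQ is produced and active.
Fuculose is absent, so HaxH is inactive.
With no repressor bound, *cilZ* is transcribed.
So CilZ is produced and active.
No repressor is bound and RudQ and CilZ are active, so *purV* is transcribed.
So PurV is produced and active.
With repressor PurV bound, *holU* is not transcribed.
So HolU is not produced.
With no repressor bound, *bexX* is transcribed.
So BexX is produced and active.
With repressor BexX bound, *wexB* is not transcribed.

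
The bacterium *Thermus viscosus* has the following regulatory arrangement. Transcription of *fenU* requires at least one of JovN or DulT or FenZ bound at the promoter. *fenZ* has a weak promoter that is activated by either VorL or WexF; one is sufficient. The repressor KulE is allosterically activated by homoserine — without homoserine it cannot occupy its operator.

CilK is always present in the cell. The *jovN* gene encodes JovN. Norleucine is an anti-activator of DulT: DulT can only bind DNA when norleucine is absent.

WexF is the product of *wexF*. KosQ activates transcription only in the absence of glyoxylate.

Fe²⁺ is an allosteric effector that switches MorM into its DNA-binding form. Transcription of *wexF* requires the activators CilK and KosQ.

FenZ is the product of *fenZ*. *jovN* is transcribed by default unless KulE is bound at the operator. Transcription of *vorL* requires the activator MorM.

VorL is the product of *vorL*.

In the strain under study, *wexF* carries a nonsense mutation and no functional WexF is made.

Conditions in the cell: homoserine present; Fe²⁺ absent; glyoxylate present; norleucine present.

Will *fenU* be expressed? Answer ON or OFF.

Homoserine is present, so KulE is active.
With repressor KulE bound, *jovN* is not transcribed.
So JovN is not produced.
Norleucine is present, so DulT is inactive.
Fe²⁺ is absent, so MorM is inactive.
Required activator MorM is absent, so *vorL* is not transcribed.
So VorL is not produced.
WexF is non-functional in this strain, so it has no effect.
No activator is available at the *fenZ* promoter, so *fenZ* is not transcribed.
So FenZ is not produced.
No activator is available at the *fenU* promoter, so *fenU* is not transcribed.

OFF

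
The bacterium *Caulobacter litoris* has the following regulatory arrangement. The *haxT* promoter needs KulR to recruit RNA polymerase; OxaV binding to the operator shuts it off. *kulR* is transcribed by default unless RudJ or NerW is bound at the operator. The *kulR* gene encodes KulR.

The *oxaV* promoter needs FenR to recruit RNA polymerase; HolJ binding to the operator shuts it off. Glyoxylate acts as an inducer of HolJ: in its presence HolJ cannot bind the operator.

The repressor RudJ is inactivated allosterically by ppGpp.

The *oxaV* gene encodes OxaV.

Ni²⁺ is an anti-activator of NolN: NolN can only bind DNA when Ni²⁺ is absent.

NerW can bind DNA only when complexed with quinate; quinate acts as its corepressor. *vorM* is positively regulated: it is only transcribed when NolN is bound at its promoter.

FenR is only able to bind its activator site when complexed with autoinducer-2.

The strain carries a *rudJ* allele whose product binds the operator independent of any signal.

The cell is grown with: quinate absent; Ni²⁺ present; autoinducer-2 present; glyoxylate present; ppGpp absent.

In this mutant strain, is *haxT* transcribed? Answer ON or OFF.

OFF

Autoinducer-2 is present, so FenR is active.
Glyoxylate is present, so HolJ is inactive.
No repressor is bound and FenR is active, so *oxaV* is transcribed.
So OxaV is produced and active.
RudJ is constitutively active in this strain.
Quinate is absent, so NerW is inactive.
With repressor RudJ bound, *kulR* is not transcribed.
So KulR is not produced.
With repressor OxaV bound, *haxT* is not transcribed.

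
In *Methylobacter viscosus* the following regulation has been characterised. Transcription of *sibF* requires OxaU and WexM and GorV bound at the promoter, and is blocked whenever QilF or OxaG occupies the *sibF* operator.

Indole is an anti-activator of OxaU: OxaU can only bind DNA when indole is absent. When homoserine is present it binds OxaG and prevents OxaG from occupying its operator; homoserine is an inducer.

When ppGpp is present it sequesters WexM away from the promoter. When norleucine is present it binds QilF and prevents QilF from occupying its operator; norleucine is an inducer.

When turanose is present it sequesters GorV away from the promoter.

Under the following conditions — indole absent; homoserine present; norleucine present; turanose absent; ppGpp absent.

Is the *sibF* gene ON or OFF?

ON

Norleucine is present, so QilF is inactive.
Indole is absent, so OxaU is active.
ppGpp is absent, so WexM is active.
Turanose is absent, so GorV is active.
Homoserine is present, so OxaG is inactive.
No repressor is bound and OxaU and WexM and GorV are active, so *sibF* is transcribed.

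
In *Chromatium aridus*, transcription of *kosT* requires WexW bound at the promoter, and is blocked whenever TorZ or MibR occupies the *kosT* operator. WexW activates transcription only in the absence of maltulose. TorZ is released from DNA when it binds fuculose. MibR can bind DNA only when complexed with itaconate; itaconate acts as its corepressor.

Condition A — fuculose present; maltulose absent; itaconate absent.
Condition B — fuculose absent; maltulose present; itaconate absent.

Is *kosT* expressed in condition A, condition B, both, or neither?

A only

Condition A:
Fuculose is present, so TorZ is inactive.
Maltulose is absent, so WexW is active.
Itaconate is absent, so MibR is inactive.
No repressor is bound and WexW is active, so *kosT* is transcribed.
→ *kosT* is ON in A.
Condition B:
Fuculose is absent, so TorZ is active.
Maltulose is present, so WexW is inactive.
Itaconate is absent, so MibR is inactive.
With repressor TorZ bound, *kosT* is not transcribed.
→ *kosT* is OFF in B.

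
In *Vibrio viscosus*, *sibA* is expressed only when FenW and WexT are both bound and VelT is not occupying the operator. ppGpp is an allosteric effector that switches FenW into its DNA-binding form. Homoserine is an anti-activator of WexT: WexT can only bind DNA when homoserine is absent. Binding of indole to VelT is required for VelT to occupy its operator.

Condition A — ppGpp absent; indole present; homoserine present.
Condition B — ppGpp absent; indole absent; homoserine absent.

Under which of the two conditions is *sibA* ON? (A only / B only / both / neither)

Condition A:
ppGpp is absent, so FenW is inactive.
Indole is present, so VelT is active.
Homoserine is present, so WexT is inactive.
With repressor VelT bound, *sibA* is not transcribed.
→ *sibA* is OFF in A.
Condition B:
ppGpp is absent, so FenW is inactive.
Indole is absent, so VelT is inactive.
Homoserine is absent, so WexT is active.
Required activator FenW is absent, so *sibA* is not transcribed.
→ *sibA* is OFF in B.

neither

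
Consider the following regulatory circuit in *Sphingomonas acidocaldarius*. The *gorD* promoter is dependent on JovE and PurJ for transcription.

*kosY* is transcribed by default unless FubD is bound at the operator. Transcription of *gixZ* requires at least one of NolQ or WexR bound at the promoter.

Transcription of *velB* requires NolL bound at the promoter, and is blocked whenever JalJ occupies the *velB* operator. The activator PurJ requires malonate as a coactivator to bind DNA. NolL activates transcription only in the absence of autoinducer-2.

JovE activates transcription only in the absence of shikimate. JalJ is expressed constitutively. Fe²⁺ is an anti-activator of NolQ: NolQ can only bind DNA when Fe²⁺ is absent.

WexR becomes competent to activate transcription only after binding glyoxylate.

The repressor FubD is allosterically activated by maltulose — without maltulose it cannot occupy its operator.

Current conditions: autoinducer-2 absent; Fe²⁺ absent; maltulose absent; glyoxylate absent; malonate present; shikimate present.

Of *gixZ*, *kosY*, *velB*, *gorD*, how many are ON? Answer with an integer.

Fe²⁺ is absent, so NolQ is active.
Glyoxylate is absent, so WexR is inactive.
Activator NolQ is present, so *gixZ* is transcribed.
→ *gixZ* is ON.
Maltulose is absent, so FubD is inactive.
With no repressor bound, *kosY* is transcribed.
→ *kosY* is ON.
JalJ is produced constitutively and is active.
Autoinducer-2 is absent, so NolL is active.
With repressor JalJ bound, *velB* is not transcribed.
→ *velB* is OFF.
Shikimate is present, so JovE is inactive.
Malonate is present, so PurJ is active.
Required activator JovE is absent, so *gorD* is not transcribed.
→ *gorD* is OFF.
2 of the 4 genes are transcribed.

2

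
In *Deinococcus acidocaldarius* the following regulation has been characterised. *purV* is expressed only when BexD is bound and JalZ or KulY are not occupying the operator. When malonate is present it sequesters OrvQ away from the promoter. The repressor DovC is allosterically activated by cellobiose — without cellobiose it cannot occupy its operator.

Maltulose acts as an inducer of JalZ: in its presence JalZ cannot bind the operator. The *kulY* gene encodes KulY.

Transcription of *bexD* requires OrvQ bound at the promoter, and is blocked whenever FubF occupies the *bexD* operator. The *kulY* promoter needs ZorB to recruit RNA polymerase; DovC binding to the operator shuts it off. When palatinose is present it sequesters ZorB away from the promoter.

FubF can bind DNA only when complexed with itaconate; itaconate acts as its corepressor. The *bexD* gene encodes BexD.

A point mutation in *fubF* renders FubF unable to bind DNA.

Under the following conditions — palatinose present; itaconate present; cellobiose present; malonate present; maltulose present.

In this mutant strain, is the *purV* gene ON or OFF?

OFF

Maltulose is present, so JalZ is inactive.
Cellobiose is present, so DovC is active.
Palatinose is present, so ZorB is inactive.
With repressor DovC bound, *kulY* is not transcribed.
So KulY is not produced.
Malonate is present, so OrvQ is inactive.
FubF is non-functional in this strain, so it has no effect.
Required activator OrvQ is absent, so *bexD* is not transcribed.
So BexD is not produced.
Required activator BexD is absent, so *purV* is not transcribed.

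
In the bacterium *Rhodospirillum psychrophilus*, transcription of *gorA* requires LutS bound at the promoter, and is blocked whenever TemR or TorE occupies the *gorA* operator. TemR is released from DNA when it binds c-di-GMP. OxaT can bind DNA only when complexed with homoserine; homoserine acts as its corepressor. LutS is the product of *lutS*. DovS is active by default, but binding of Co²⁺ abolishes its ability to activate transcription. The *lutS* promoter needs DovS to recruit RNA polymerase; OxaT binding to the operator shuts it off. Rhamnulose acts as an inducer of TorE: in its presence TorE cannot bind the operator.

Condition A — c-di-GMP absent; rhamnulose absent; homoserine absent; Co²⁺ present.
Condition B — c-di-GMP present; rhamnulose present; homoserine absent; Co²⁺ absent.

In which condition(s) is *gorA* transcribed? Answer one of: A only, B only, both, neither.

B only

Condition A:
c-di-GMP is absent, so TemR is active.
Rhamnulose is absent, so TorE is active.
Homoserine is absent, so OxaT is inactive.
Co²⁺ is present, so DovS is inactive.
Required activator DovS is absent, so *lutS* is not transcribed.
So LutS is not produced.
With repressor TemR bound, *gorA* is not transcribed.
→ *gorA* is OFF in A.
Condition B:
c-di-GMP is present, so TemR is inactive.
Rhamnulose is present, so TorE is inactive.
Homoserine is absent, so OxaT is inactive.
Co²⁺ is absent, so DovS is active.
No repressor is bound and DovS is active, so *lutS* is transcribed.
So LutS is produced and active.
No repressor is bound and LutS is active, so *gorA* is transcribed.
→ *gorA* is ON in B.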